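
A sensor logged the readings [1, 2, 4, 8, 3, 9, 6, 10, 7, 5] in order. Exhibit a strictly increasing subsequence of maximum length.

Patience tails give the LIS length; then backtrack through the dp parents:
1 → extends → [1]
2 → extends → [1, 2]
4 → extends → [1, 2, 4]
8 → extends → [1, 2, 4, 8]
3 → replaces 4 → [1, 2, 3, 8]
9 → extends → [1, 2, 3, 8, 9]
6 → replaces 8 → [1, 2, 3, 6, 9]
10 → extends → [1, 2, 3, 6, 9, 10]
7 → replaces 9 → [1, 2, 3, 6, 7, 10]
5 → replaces 6 → [1, 2, 3, 5, 7, 10]
Length 6; one witness is 1, 2, 4, 8, 9, 10.

1, 2, 4, 8, 9, 10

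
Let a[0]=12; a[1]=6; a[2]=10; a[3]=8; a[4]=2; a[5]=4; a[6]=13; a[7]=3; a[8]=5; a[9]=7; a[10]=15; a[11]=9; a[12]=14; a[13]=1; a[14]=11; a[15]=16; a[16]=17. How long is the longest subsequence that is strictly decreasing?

Let dp[i] be the longest strictly decreasing subsequence ending at i:
i:      0  1  2  3  4  5  6  7  8  9 10 11 12 13 14 15 16
a[i]:  12  6 10  8  2  4 13  3  5  7 15  9 14  1 11 16 17
dp:     1  2  2  3  4  4  1  5  4  4  1  3  2  6  3  1  1
Maximum is 6.

6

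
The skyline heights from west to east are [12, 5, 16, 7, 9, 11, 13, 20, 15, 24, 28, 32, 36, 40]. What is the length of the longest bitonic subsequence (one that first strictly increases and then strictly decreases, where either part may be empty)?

inc[i] = longest strictly increasing subsequence ending at i; dec[i] = longest strictly decreasing subsequence starting at i:
i:      1  2  3  4  5  6  7  8  9 10 11 12 13 14
a[i]:  12  5 16  7  9 11 13 20 15 24 28 32 36 40
inc:    1  1  2  2  3  4  5  6  6  7  8  9 10 11
dec:    2  1  2  1  1  1  1  2  1  1  1  1  1  1
Best peak at i=14 (value 40): inc=11, dec=1, length 11+1−1 = 11.

11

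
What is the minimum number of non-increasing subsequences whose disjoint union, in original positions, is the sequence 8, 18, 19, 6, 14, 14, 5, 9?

3

Place each on the leftmost legal pile:
8 → new pile 1 (tops now [8])
18 → new pile 2 (tops now [8, 18])
19 → new pile 3 (tops now [8, 18, 19])
6 → pile 1 (tops now [6, 18, 19])
14 → pile 2 (tops now [6, 14, 19])
14 → pile 2 (tops now [6, 14, 19])
5 → pile 1 (tops now [5, 14, 19])
9 → pile 2 (tops now [5, 9, 19])
Three piles.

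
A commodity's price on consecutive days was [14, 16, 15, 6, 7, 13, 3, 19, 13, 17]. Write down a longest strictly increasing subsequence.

6, 7, 13, 19

Patience tails give the LIS length; then backtrack through the dp parents:
14 → extends → [14]
16 → extends → [14, 16]
15 → replaces 16 → [14, 15]
6 → replaces 14 → [6, 15]
7 → replaces 15 → [6, 7]
13 → extends → [6, 7, 13]
3 → replaces 6 → [3, 7, 13]
19 → extends → [3, 7, 13, 19]
13 → already a tail → [3, 7, 13, 19]
17 → replaces 19 → [3, 7, 13, 17]
Length 4; one witness is 6, 7, 13, 19.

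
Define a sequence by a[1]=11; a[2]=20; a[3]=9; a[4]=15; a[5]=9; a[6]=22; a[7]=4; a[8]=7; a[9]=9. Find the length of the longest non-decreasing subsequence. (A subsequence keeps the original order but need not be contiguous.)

3

Track the smallest tail for each achievable length (allowing ties):
11 → extends → [11]
20 → extends → [11, 20]
9 → replaces 11 → [9, 20]
15 → replaces 20 → [9, 15]
9 → replaces 15 → [9, 9]
22 → extends → [9, 9, 22]
4 → replaces 9 → [4, 9, 22]
7 → replaces 9 → [4, 7, 22]
9 → replaces 22 → [4, 7, 9]
Three tails, so the longest non-decreasing subsequence has length 3 (e.g. 11, 20, 22).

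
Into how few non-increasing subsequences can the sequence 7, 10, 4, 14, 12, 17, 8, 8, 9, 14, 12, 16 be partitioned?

5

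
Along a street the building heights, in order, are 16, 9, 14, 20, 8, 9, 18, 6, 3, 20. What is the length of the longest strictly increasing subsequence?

4

Track the smallest tail for each achievable length (strict):
16 → extends → [16]
9 → replaces 16 → [9]
14 → extends → [9, 14]
20 → extends → [9, 14, 20]
8 → replaces 9 → [8, 14, 20]
9 → replaces 14 → [8, 9, 20]
18 → replaces 20 → [8, 9, 18]
6 → replaces 8 → [6, 9, 18]
3 → replaces 6 → [3, 9, 18]
20 → extends → [3, 9, 18, 20]
Four tails, so the longest strictly increasing subsequence has length 4 (e.g. 9, 14, 18, 20).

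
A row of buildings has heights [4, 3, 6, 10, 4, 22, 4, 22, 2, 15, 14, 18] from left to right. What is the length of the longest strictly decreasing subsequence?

Let dp[i] be the longest strictly decreasing subsequence ending at i:
i:      1  2  3  4  5  6  7  8  9 10 11 12
a[i]:   4  3  6 10  4 22  4 22  2 15 14 18
dp:     1  2  1  1  2  1  2  1  3  2  3  2
Maximum is 3.

3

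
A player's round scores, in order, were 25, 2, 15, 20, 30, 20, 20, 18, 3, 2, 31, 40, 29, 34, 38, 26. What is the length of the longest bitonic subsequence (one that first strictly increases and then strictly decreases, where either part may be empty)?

8

inc[i] = longest strictly increasing subsequence ending at i; dec[i] = longest strictly decreasing subsequence starting at i:
i:      1  2  3  4  5  6  7  8  9 10 11 12 13 14 15 16
a[i]:  25  2 15 20 30 20 20 18  3  2 31 40 29 34 38 26
inc:    1  1  2  3  4  3  3  3  2  1  5  6  4  6  7  4
dec:    5  1  3  4  5  4  4  3  2  1  3  3  2  2  2  1
Best peak at i=5 (value 30): inc=4, dec=5, length 4+5−1 = 8.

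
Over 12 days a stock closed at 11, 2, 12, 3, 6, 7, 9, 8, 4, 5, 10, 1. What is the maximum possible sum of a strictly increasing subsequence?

Let S[i] be the best sum of a strictly increasing subsequence ending at i:
i:      1  2  3  4  5  6  7  8  9 10 11 12
a[i]:  11  2 12  3  6  7  9  8  4  5 10  1
S:     11  2 23  5 11 18 27 26  9 14 37  1
Maximum is 37 (e.g. 2 + 3 + 6 + 7 + 9 + 10).

37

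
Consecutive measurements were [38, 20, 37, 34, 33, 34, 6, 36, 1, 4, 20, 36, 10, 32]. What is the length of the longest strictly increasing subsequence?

4

Let dp[i] be the length of the longest such subsequence ending at index i:
i:      1  2  3  4  5  6  7  8  9 10 11 12 13 14
a[i]:  38 20 37 34 33 34  6 36  1  4 20 36 10 32
dp:     1  1  2  2  2  3  1  4  1  2  3  4  3  4
Maximum dp value is 4.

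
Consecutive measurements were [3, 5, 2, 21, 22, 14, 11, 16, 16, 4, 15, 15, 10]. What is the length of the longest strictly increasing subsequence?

4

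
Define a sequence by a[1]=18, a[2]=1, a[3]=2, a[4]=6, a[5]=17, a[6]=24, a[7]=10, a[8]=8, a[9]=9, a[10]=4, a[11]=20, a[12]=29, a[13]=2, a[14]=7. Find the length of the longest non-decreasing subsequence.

7

Track the smallest tail for each achievable length (allowing ties):
18 → extends → [18]
1 → replaces 18 → [1]
2 → extends → [1, 2]
6 → extends → [1, 2, 6]
17 → extends → [1, 2, 6, 17]
24 → extends → [1, 2, 6, 17, 24]
10 → replaces 17 → [1, 2, 6, 10, 24]
8 → replaces 10 → [1, 2, 6, 8, 24]
9 → replaces 24 → [1, 2, 6, 8, 9]
4 → replaces 6 → [1, 2, 4, 8, 9]
20 → extends → [1, 2, 4, 8, 9, 20]
29 → extends → [1, 2, 4, 8, 9, 20, 29]
2 → replaces 4 → [1, 2, 2, 8, 9, 20, 29]
7 → replaces 8 → [1, 2, 2, 7, 9, 20, 29]
Seven tails, so the longest non-decreasing subsequence has length 7 (e.g. 1, 2, 6, 8, 9, 20, 29).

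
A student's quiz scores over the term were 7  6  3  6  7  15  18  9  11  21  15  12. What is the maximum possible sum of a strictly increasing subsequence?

Let S[i] be the best sum of a strictly increasing subsequence ending at i:
i:      1  2  3  4  5  6  7  8  9 10 11 12
a[i]:   7  6  3  6  7 15 18  9 11 21 15 12
S:      7  6  3  9 16 31 49 25 36 70 51 48
Maximum is 70 (e.g. 3 + 6 + 7 + 15 + 18 + 21).

70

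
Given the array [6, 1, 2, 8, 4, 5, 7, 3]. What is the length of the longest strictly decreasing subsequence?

Negate each value so 'decreasing' becomes 'increasing', then run patience tails on the negated sequence:
-6 → extends → [-6]
-1 → extends → [-6, -1]
-2 → replaces -1 → [-6, -2]
-8 → replaces -6 → [-8, -2]
-4 → replaces -2 → [-8, -4]
-5 → replaces -4 → [-8, -5]
-7 → replaces -5 → [-8, -7]
-3 → extends → [-8, -7, -3]
Three tails, so the longest strictly decreasing subsequence of the original has length 3.

3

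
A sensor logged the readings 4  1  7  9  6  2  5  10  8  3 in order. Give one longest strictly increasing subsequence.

4, 7, 9, 10

Patience tails give the LIS length; then backtrack through the dp parents:
4 → extends → [4]
1 → replaces 4 → [1]
7 → extends → [1, 7]
9 → extends → [1, 7, 9]
6 → replaces 7 → [1, 6, 9]
2 → replaces 6 → [1, 2, 9]
5 → replaces 9 → [1, 2, 5]
10 → extends → [1, 2, 5, 10]
8 → replaces 10 → [1, 2, 5, 8]
3 → replaces 5 → [1, 2, 3, 8]
Length 4; one witness is 4, 7, 9, 10.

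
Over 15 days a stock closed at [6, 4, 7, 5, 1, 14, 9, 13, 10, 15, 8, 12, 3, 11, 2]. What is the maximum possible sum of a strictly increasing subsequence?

Let S[i] be the best sum of a strictly increasing subsequence ending at i:
i:      1  2  3  4  5  6  7  8  9 10 11 12 13 14 15
a[i]:   6  4  7  5  1 14  9 13 10 15  8 12  3 11  2
S:      6  4 13  9  1 27 22 35 32 50 21 44  4 43  3
Maximum is 50 (e.g. 6 + 7 + 9 + 13 + 15).

50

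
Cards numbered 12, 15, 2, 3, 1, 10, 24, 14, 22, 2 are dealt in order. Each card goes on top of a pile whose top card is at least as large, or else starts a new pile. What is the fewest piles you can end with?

Place each on the leftmost legal pile:
12 → new pile 1 (tops now [12])
15 → new pile 2 (tops now [12, 15])
2 → pile 1 (tops now [2, 15])
3 → pile 2 (tops now [2, 3])
1 → pile 1 (tops now [1, 3])
10 → new pile 3 (tops now [1, 3, 10])
24 → new pile 4 (tops now [1, 3, 10, 24])
14 → pile 4 (tops now [1, 3, 10, 14])
22 → new pile 5 (tops now [1, 3, 10, 14, 22])
2 → pile 2 (tops now [1, 2, 10, 14, 22])
Five piles.

5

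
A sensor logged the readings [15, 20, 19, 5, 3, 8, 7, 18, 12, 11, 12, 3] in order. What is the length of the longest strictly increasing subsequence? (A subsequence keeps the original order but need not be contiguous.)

Let dp[i] be the length of the longest such subsequence ending at index i:
i:      1  2  3  4  5  6  7  8  9 10 11 12
a[i]:  15 20 19  5  3  8  7 18 12 11 12  3
dp:     1  2  2  1  1  2  2  3  3  3  4  1
Maximum dp value is 4.

4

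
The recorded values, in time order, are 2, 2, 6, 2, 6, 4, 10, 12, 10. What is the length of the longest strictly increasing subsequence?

4

Track the smallest tail for each achievable length (strict):
2 → extends → [2]
2 → already a tail → [2]
6 → extends → [2, 6]
2 → already a tail → [2, 6]
6 → already a tail → [2, 6]
4 → replaces 6 → [2, 4]
10 → extends → [2, 4, 10]
12 → extends → [2, 4, 10, 12]
10 → already a tail → [2, 4, 10, 12]
Four tails, so the longest strictly increasing subsequence has length 4 (e.g. 2, 6, 10, 12).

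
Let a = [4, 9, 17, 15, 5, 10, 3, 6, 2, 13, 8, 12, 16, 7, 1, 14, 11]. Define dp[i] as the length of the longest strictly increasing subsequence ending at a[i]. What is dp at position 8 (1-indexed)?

dp[i] = 1 + max{dp[j] : j<i, a[j]<a[i]} (or 1 if no such j):
i:      1  2  3  4  5  6  7  8  9 10 11 12 13 14 15 16 17
a[i]:   4  9 17 15  5 10  3  6  2 13  8 12 16  7  1 14 11
dp:     1  2  3  3  2  3  1  3  1  4  4  5  6  4  1  6  5
At index 8 the value is 3.

3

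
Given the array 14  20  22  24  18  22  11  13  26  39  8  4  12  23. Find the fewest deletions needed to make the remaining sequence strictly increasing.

8

Fewest deletions = n − (longest strictly increasing subsequence).
i:      1  2  3  4  5  6  7  8  9 10 11 12 13 14
a[i]:  14 20 22 24 18 22 11 13 26 39  8  4 12 23
dp:     1  2  3  4  2  3  1  2  5  6  1  1  2  4
max dp = 6, so deletions = 14 − 6 = 8.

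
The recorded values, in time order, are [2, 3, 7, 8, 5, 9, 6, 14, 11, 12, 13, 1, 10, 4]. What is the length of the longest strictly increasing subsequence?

Track the smallest tail for each achievable length (strict):
2 → extends → [2]
3 → extends → [2, 3]
7 → extends → [2, 3, 7]
8 → extends → [2, 3, 7, 8]
5 → replaces 7 → [2, 3, 5, 8]
9 → extends → [2, 3, 5, 8, 9]
6 → replaces 8 → [2, 3, 5, 6, 9]
14 → extends → [2, 3, 5, 6, 9, 14]
11 → replaces 14 → [2, 3, 5, 6, 9, 11]
12 → extends → [2, 3, 5, 6, 9, 11, 12]
13 → extends → [2, 3, 5, 6, 9, 11, 12, 13]
1 → replaces 2 → [1, 3, 5, 6, 9, 11, 12, 13]
10 → replaces 11 → [1, 3, 5, 6, 9, 10, 12, 13]
4 → replaces 5 → [1, 3, 4, 6, 9, 10, 12, 13]
Eight tails, so the longest strictly increasing subsequence has length 8 (e.g. 2, 3, 7, 8, 9, 11, 12, 13).

8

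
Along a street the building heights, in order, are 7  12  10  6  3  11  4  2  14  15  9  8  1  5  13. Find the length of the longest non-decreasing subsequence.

5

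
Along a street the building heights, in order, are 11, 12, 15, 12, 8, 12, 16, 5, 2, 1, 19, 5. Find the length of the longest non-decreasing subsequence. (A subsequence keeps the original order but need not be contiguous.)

6

Track the smallest tail for each achievable length (allowing ties):
11 → extends → [11]
12 → extends → [11, 12]
15 → extends → [11, 12, 15]
12 → replaces 15 → [11, 12, 12]
8 → replaces 11 → [8, 12, 12]
12 → extends → [8, 12, 12, 12]
16 → extends → [8, 12, 12, 12, 16]
5 → replaces 8 → [5, 12, 12, 12, 16]
2 → replaces 5 → [2, 12, 12, 12, 16]
1 → replaces 2 → [1, 12, 12, 12, 16]
19 → extends → [1, 12, 12, 12, 16, 19]
5 → replaces 12 → [1, 5, 12, 12, 16, 19]
Six tails, so the longest non-decreasing subsequence has length 6 (e.g. 11, 12, 12, 12, 16, 19).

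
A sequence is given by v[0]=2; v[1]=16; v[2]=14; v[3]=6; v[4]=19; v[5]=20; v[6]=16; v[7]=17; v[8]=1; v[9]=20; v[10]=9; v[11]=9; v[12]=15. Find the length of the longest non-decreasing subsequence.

5

Track the smallest tail for each achievable length (allowing ties):
2 → extends → [2]
16 → extends → [2, 16]
14 → replaces 16 → [2, 14]
6 → replaces 14 → [2, 6]
19 → extends → [2, 6, 19]
20 → extends → [2, 6, 19, 20]
16 → replaces 19 → [2, 6, 16, 20]
17 → replaces 20 → [2, 6, 16, 17]
1 → replaces 2 → [1, 6, 16, 17]
20 → extends → [1, 6, 16, 17, 20]
9 → replaces 16 → [1, 6, 9, 17, 20]
9 → replaces 17 → [1, 6, 9, 9, 20]
15 → replaces 20 → [1, 6, 9, 9, 15]
Five tails, so the longest non-decreasing subsequence has length 5 (e.g. 2, 16, 19, 20, 20).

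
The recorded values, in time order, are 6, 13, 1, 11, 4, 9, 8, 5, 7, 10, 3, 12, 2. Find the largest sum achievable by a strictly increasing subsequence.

Let S[i] be the best sum of a strictly increasing subsequence ending at i:
i:      1  2  3  4  5  6  7  8  9 10 11 12 13
a[i]:   6 13  1 11  4  9  8  5  7 10  3 12  2
S:      6 19  1 17  5 15 14 10 17 27  4 39  3
Maximum is 39 (e.g. 1 + 4 + 5 + 7 + 10 + 12).

39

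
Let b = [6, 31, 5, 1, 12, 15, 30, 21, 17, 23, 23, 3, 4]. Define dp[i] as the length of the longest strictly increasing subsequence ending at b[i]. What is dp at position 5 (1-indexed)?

dp[i] = 1 + max{dp[j] : j<i, b[j]<b[i]} (or 1 if no such j):
i:      1  2  3  4  5  6  7  8  9 10 11 12 13
b[i]:   6 31  5  1 12 15 30 21 17 23 23  3  4
dp:     1  2  1  1  2  3  4  4  4  5  5  2  3
At index 5 the value is 2.

2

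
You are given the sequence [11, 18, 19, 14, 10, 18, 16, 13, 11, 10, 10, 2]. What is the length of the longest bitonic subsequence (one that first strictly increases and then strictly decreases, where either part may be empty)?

inc[i] = longest strictly increasing subsequence ending at i; dec[i] = longest strictly decreasing subsequence starting at i:
i:      1  2  3  4  5  6  7  8  9 10 11 12
a[i]:  11 18 19 14 10 18 16 13 11 10 10  2
inc:    1  2  3  2  1  3  3  2  2  1  1  1
dec:    3  6  7  5  2  6  5  4  3  2  2  1
Best peak at i=3 (value 19): inc=3, dec=7, length 3+7−1 = 9.

9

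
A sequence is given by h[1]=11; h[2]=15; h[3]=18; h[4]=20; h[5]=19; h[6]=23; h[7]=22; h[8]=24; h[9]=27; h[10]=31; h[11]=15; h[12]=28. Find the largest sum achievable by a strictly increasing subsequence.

169

Let S[i] be the best sum of a strictly increasing subsequence ending at i:
i:       1   2   3   4   5   6   7   8   9  10  11  12
h[i]:   11  15  18  20  19  23  22  24  27  31  15  28
S:      11  26  44  64  63  87  86 111 138 169  26 166
Maximum is 169 (e.g. 11 + 15 + 18 + 20 + 23 + 24 + 27 + 31).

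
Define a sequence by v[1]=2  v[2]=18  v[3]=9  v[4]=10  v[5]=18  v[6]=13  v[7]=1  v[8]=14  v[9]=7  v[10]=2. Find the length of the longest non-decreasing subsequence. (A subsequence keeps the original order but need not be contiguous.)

Let dp[i] be the length of the longest such subsequence ending at index i:
i:      1  2  3  4  5  6  7  8  9 10
v[i]:   2 18  9 10 18 13  1 14  7  2
dp:     1  2  2  3  4  4  1  5  2  2
Maximum dp value is 5.

5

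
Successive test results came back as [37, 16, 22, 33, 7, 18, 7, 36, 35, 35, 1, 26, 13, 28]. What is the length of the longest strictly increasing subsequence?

4

Let dp[i] be the length of the longest such subsequence ending at index i:
i:      1  2  3  4  5  6  7  8  9 10 11 12 13 14
a[i]:  37 16 22 33  7 18  7 36 35 35  1 26 13 28
dp:     1  1  2  3  1  2  1  4  4  4  1  3  2  4
Maximum dp value is 4.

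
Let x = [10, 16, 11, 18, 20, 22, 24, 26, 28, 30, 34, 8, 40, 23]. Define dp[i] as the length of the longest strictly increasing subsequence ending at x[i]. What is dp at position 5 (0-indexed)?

dp[i] = 1 + max{dp[j] : j<i, x[j]<x[i]} (or 1 if no such j):
i:      0  1  2  3  4  5  6  7  8  9 10 11 12 13
x[i]:  10 16 11 18 20 22 24 26 28 30 34  8 40 23
dp:     1  2  2  3  4  5  6  7  8  9 10  1 11  6
At index 5 the value is 5.

5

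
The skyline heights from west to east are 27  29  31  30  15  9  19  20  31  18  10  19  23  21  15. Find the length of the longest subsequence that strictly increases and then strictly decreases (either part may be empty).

inc[i] = longest strictly increasing subsequence ending at i; dec[i] = longest strictly decreasing subsequence starting at i:
i:      1  2  3  4  5  6  7  8  9 10 11 12 13 14 15
a[i]:  27 29 31 30 15  9 19 20 31 18 10 19 23 21 15
inc:    1  2  3  3  1  1  2  3  4  2  2  3  4  4  3
dec:    4  4  5  4  2  1  3  3  4  2  1  2  3  2  1
Best peak at i=3 (value 31): inc=3, dec=5, length 3+5−1 = 7.

7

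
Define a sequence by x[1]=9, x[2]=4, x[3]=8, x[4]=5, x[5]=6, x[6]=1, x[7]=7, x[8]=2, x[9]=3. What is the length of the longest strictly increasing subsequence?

4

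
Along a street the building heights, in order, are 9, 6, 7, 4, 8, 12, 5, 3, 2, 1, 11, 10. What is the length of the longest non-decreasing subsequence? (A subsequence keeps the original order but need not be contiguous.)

4

Let dp[i] be the length of the longest such subsequence ending at index i:
i:      1  2  3  4  5  6  7  8  9 10 11 12
a[i]:   9  6  7  4  8 12  5  3  2  1 11 10
dp:     1  1  2  1  3  4  2  1  1  1  4  4
Maximum dp value is 4.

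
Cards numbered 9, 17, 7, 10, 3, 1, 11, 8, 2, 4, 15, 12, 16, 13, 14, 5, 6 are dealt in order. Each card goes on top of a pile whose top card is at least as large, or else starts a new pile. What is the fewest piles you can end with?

6

Place each on the leftmost legal pile:
9 → new pile 1 (tops now [9])
17 → new pile 2 (tops now [9, 17])
7 → pile 1 (tops now [7, 17])
10 → pile 2 (tops now [7, 10])
3 → pile 1 (tops now [3, 10])
1 → pile 1 (tops now [1, 10])
11 → new pile 3 (tops now [1, 10, 11])
8 → pile 2 (tops now [1, 8, 11])
2 → pile 2 (tops now [1, 2, 11])
4 → pile 3 (tops now [1, 2, 4])
15 → new pile 4 (tops now [1, 2, 4, 15])
12 → pile 4 (tops now [1, 2, 4, 12])
16 → new pile 5 (tops now [1, 2, 4, 12, 16])
13 → pile 5 (tops now [1, 2, 4, 12, 13])
14 → new pile 6 (tops now [1, 2, 4, 12, 13, 14])
5 → pile 4 (tops now [1, 2, 4, 5, 13, 14])
6 → pile 5 (tops now [1, 2, 4, 5, 6, 14])
Six piles.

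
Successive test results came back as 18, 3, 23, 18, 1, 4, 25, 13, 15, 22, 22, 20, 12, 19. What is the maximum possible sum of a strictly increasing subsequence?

Let S[i] be the best sum of a strictly increasing subsequence ending at i:
i:      1  2  3  4  5  6  7  8  9 10 11 12 13 14
a[i]:  18  3 23 18  1  4 25 13 15 22 22 20 12 19
S:     18  3 41 21  1  7 66 20 35 57 57 55 19 54
Maximum is 66 (e.g. 18 + 23 + 25).

66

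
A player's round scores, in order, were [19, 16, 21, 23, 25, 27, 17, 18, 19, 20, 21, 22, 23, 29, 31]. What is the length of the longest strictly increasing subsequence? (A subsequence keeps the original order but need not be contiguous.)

10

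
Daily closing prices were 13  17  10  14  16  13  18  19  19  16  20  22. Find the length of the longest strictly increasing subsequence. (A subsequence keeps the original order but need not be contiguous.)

7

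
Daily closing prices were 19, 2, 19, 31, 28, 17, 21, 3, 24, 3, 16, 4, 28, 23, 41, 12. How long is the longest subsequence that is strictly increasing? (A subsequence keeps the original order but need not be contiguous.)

6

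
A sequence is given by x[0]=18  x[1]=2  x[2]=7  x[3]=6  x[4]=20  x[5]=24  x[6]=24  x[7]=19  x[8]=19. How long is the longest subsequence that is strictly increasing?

Track the smallest tail for each achievable length (strict):
18 → extends → [18]
2 → replaces 18 → [2]
7 → extends → [2, 7]
6 → replaces 7 → [2, 6]
20 → extends → [2, 6, 20]
24 → extends → [2, 6, 20, 24]
24 → already a tail → [2, 6, 20, 24]
19 → replaces 20 → [2, 6, 19, 24]
19 → already a tail → [2, 6, 19, 24]
Four tails, so the longest strictly increasing subsequence has length 4 (e.g. 2, 7, 20, 24).

4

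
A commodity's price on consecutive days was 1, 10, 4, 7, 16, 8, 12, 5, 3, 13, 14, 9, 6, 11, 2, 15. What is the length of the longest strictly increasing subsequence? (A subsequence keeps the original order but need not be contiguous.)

8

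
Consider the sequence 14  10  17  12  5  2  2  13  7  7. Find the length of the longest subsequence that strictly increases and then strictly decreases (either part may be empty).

inc[i] = longest strictly increasing subsequence ending at i; dec[i] = longest strictly decreasing subsequence starting at i:
i:      1  2  3  4  5  6  7  8  9 10
a[i]:  14 10 17 12  5  2  2 13  7  7
inc:    1  1  2  2  1  1  1  3  2  2
dec:    4  3  4  3  2  1  1  2  1  1
Best peak at i=3 (value 17): inc=2, dec=4, length 2+4−1 = 5.

5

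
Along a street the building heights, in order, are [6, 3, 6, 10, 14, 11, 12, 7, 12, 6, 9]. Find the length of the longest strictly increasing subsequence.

5

Let dp[i] be the length of the longest such subsequence ending at index i:
i:      1  2  3  4  5  6  7  8  9 10 11
a[i]:   6  3  6 10 14 11 12  7 12  6  9
dp:     1  1  2  3  4  4  5  3  5  2  4
Maximum dp value is 5.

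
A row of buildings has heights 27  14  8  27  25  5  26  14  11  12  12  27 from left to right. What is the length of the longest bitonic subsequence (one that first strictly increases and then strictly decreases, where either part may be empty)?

inc[i] = longest strictly increasing subsequence ending at i; dec[i] = longest strictly decreasing subsequence starting at i:
i:      1  2  3  4  5  6  7  8  9 10 11 12
a[i]:  27 14  8 27 25  5 26 14 11 12 12 27
inc:    1  1  1  2  2  1  3  2  2  3  3  4
dec:    4  3  2  4  3  1  3  2  1  1  1  1
Best peak at i=4 (value 27): inc=2, dec=4, length 2+4−1 = 5.

5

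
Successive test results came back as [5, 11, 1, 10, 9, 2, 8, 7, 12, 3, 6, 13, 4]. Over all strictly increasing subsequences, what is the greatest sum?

41

Let S[i] be the best sum of a strictly increasing subsequence ending at i:
i:      1  2  3  4  5  6  7  8  9 10 11 12 13
a[i]:   5 11  1 10  9  2  8  7 12  3  6 13  4
S:      5 16  1 15 14  3 13 12 28  6 12 41 10
Maximum is 41 (e.g. 5 + 11 + 12 + 13).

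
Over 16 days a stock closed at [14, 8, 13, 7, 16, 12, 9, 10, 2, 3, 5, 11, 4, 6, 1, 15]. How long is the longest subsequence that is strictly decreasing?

7

Negate each value so 'decreasing' becomes 'increasing', then run patience tails on the negated sequence:
-14 → extends → [-14]
-8 → extends → [-14, -8]
-13 → replaces -8 → [-14, -13]
-7 → extends → [-14, -13, -7]
-16 → replaces -14 → [-16, -13, -7]
-12 → replaces -7 → [-16, -13, -12]
-9 → extends → [-16, -13, -12, -9]
-10 → replaces -9 → [-16, -13, -12, -10]
-2 → extends → [-16, -13, -12, -10, -2]
-3 → replaces -2 → [-16, -13, -12, -10, -3]
-5 → replaces -3 → [-16, -13, -12, -10, -5]
-11 → replaces -10 → [-16, -13, -12, -11, -5]
-4 → extends → [-16, -13, -12, -11, -5, -4]
-6 → replaces -5 → [-16, -13, -12, -11, -6, -4]
-1 → extends → [-16, -13, -12, -11, -6, -4, -1]
-15 → replaces -13 → [-16, -15, -12, -11, -6, -4, -1]
Seven tails, so the longest strictly decreasing subsequence of the original has length 7.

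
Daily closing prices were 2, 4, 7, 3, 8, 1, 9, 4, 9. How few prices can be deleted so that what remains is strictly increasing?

Fewest deletions = n − (longest strictly increasing subsequence).
Patience tails:
2 → extends → [2]
4 → extends → [2, 4]
7 → extends → [2, 4, 7]
3 → replaces 4 → [2, 3, 7]
8 → extends → [2, 3, 7, 8]
1 → replaces 2 → [1, 3, 7, 8]
9 → extends → [1, 3, 7, 8, 9]
4 → replaces 7 → [1, 3, 4, 8, 9]
9 → already a tail → [1, 3, 4, 8, 9]
Longest strictly increasing subsequence has length 5, so deletions = 9 − 5 = 4.

4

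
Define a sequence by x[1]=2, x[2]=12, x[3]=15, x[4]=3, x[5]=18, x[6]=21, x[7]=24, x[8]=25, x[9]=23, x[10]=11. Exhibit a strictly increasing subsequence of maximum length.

Patience tails give the LIS length; then backtrack through the dp parents:
2 → extends → [2]
12 → extends → [2, 12]
15 → extends → [2, 12, 15]
3 → replaces 12 → [2, 3, 15]
18 → extends → [2, 3, 15, 18]
21 → extends → [2, 3, 15, 18, 21]
24 → extends → [2, 3, 15, 18, 21, 24]
25 → extends → [2, 3, 15, 18, 21, 24, 25]
23 → replaces 24 → [2, 3, 15, 18, 21, 23, 25]
11 → replaces 15 → [2, 3, 11, 18, 21, 23, 25]
Length 7; one witness is 2, 12, 15, 18, 21, 24, 25.

2, 12, 15, 18, 21, 24, 25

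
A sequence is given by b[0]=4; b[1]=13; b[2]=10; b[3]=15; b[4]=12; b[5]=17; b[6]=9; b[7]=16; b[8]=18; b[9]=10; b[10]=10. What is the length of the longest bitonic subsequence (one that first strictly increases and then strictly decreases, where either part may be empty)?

6

inc[i] = longest strictly increasing subsequence ending at i; dec[i] = longest strictly decreasing subsequence starting at i:
i:      0  1  2  3  4  5  6  7  8  9 10
b[i]:   4 13 10 15 12 17  9 16 18 10 10
inc:    1  2  2  3  3  4  2  4  5  3  3
dec:    1  3  2  3  2  3  1  2  2  1  1
Best peak at i=5 (value 17): inc=4, dec=3, length 4+3−1 = 6.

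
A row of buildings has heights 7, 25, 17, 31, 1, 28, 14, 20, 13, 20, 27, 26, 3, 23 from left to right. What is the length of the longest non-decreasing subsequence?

5

Track the smallest tail for each achievable length (allowing ties):
7 → extends → [7]
25 → extends → [7, 25]
17 → replaces 25 → [7, 17]
31 → extends → [7, 17, 31]
1 → replaces 7 → [1, 17, 31]
28 → replaces 31 → [1, 17, 28]
14 → replaces 17 → [1, 14, 28]
20 → replaces 28 → [1, 14, 20]
13 → replaces 14 → [1, 13, 20]
20 → extends → [1, 13, 20, 20]
27 → extends → [1, 13, 20, 20, 27]
26 → replaces 27 → [1, 13, 20, 20, 26]
3 → replaces 13 → [1, 3, 20, 20, 26]
23 → replaces 26 → [1, 3, 20, 20, 23]
Five tails, so the longest non-decreasing subsequence has length 5 (e.g. 7, 17, 20, 20, 27).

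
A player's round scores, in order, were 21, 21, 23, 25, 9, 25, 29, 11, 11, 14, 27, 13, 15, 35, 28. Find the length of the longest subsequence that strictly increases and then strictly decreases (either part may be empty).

inc[i] = longest strictly increasing subsequence ending at i; dec[i] = longest strictly decreasing subsequence starting at i:
i:      1  2  3  4  5  6  7  8  9 10 11 12 13 14 15
a[i]:  21 21 23 25  9 25 29 11 11 14 27 13 15 35 28
inc:    1  1  2  3  1  3  4  2  2  3  4  3  4  5  5
dec:    3  3  3  3  1  3  3  1  1  2  2  1  1  2  1
Best peak at i=7 (value 29): inc=4, dec=3, length 4+3−1 = 6.

6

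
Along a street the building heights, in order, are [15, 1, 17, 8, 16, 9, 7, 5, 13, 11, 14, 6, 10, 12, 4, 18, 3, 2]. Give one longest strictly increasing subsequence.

Patience tails give the LIS length; then backtrack through the dp parents:
15 → extends → [15]
1 → replaces 15 → [1]
17 → extends → [1, 17]
8 → replaces 17 → [1, 8]
16 → extends → [1, 8, 16]
9 → replaces 16 → [1, 8, 9]
7 → replaces 8 → [1, 7, 9]
5 → replaces 7 → [1, 5, 9]
13 → extends → [1, 5, 9, 13]
11 → replaces 13 → [1, 5, 9, 11]
14 → extends → [1, 5, 9, 11, 14]
6 → replaces 9 → [1, 5, 6, 11, 14]
10 → replaces 11 → [1, 5, 6, 10, 14]
12 → replaces 14 → [1, 5, 6, 10, 12]
4 → replaces 5 → [1, 4, 6, 10, 12]
18 → extends → [1, 4, 6, 10, 12, 18]
3 → replaces 4 → [1, 3, 6, 10, 12, 18]
2 → replaces 3 → [1, 2, 6, 10, 12, 18]
Length 6; one witness is 1, 8, 9, 13, 14, 18.

1, 8, 9, 13, 14, 18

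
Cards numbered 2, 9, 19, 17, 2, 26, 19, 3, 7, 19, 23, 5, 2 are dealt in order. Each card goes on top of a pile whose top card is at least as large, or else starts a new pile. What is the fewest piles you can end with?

5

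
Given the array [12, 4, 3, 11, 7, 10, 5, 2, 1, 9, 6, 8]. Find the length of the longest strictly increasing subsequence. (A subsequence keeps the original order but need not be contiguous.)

4

Let dp[i] be the length of the longest such subsequence ending at index i:
i:      1  2  3  4  5  6  7  8  9 10 11 12
a[i]:  12  4  3 11  7 10  5  2  1  9  6  8
dp:     1  1  1  2  2  3  2  1  1  3  3  4
Maximum dp value is 4.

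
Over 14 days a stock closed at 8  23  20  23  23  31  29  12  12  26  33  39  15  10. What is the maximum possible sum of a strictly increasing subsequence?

154

Let S[i] be the best sum of a strictly increasing subsequence ending at i:
i:       1   2   3   4   5   6   7   8   9  10  11  12  13  14
a[i]:    8  23  20  23  23  31  29  12  12  26  33  39  15  10
S:       8  31  28  51  51  82  80  20  20  77 115 154  35  18
Maximum is 154 (e.g. 8 + 20 + 23 + 31 + 33 + 39).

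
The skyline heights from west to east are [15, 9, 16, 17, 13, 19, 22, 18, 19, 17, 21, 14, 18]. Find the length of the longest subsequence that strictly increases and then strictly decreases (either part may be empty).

8

inc[i] = longest strictly increasing subsequence ending at i; dec[i] = longest strictly decreasing subsequence starting at i:
i:      1  2  3  4  5  6  7  8  9 10 11 12 13
a[i]:  15  9 16 17 13 19 22 18 19 17 21 14 18
inc:    1  1  2  3  2  4  5  4  5  3  6  3  4
dec:    2  1  2  2  1  4  4  3  3  2  2  1  1
Best peak at i=7 (value 22): inc=5, dec=4, length 5+4−1 = 8.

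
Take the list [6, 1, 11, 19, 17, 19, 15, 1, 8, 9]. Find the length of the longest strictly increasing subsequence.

4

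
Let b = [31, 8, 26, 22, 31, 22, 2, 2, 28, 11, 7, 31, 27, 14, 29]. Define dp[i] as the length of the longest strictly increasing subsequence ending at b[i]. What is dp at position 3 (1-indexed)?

2

dp[i] = 1 + max{dp[j] : j<i, b[j]<b[i]} (or 1 if no such j):
i:      1  2  3  4  5  6  7  8  9 10 11 12 13 14 15
b[i]:  31  8 26 22 31 22  2  2 28 11  7 31 27 14 29
dp:     1  1  2  2  3  2  1  1  3  2  2  4  3  3  4
At index 3 the value is 2.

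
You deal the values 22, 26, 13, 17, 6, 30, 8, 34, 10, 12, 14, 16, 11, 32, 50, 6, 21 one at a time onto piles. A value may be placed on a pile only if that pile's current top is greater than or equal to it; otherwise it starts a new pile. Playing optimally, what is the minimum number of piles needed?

Place each on the leftmost legal pile:
22 → new pile 1 (tops now [22])
26 → new pile 2 (tops now [22, 26])
13 → pile 1 (tops now [13, 26])
17 → pile 2 (tops now [13, 17])
6 → pile 1 (tops now [6, 17])
30 → new pile 3 (tops now [6, 17, 30])
8 → pile 2 (tops now [6, 8, 30])
34 → new pile 4 (tops now [6, 8, 30, 34])
10 → pile 3 (tops now [6, 8, 10, 34])
12 → pile 4 (tops now [6, 8, 10, 12])
14 → new pile 5 (tops now [6, 8, 10, 12, 14])
16 → new pile 6 (tops now [6, 8, 10, 12, 14, 16])
11 → pile 4 (tops now [6, 8, 10, 11, 14, 16])
32 → new pile 7 (tops now [6, 8, 10, 11, 14, 16, 32])
50 → new pile 8 (tops now [6, 8, 10, 11, 14, 16, 32, 50])
6 → pile 1 (tops now [6, 8, 10, 11, 14, 16, 32, 50])
21 → pile 7 (tops now [6, 8, 10, 11, 14, 16, 21, 50])
Eight piles.

8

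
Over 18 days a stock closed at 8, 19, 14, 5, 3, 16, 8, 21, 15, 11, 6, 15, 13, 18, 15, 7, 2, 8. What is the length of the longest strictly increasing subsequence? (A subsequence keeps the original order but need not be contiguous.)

Track the smallest tail for each achievable length (strict):
8 → extends → [8]
19 → extends → [8, 19]
14 → replaces 19 → [8, 14]
5 → replaces 8 → [5, 14]
3 → replaces 5 → [3, 14]
16 → extends → [3, 14, 16]
8 → replaces 14 → [3, 8, 16]
21 → extends → [3, 8, 16, 21]
15 → replaces 16 → [3, 8, 15, 21]
11 → replaces 15 → [3, 8, 11, 21]
6 → replaces 8 → [3, 6, 11, 21]
15 → replaces 21 → [3, 6, 11, 15]
13 → replaces 15 → [3, 6, 11, 13]
18 → extends → [3, 6, 11, 13, 18]
15 → replaces 18 → [3, 6, 11, 13, 15]
7 → replaces 11 → [3, 6, 7, 13, 15]
2 → replaces 3 → [2, 6, 7, 13, 15]
8 → replaces 13 → [2, 6, 7, 8, 15]
Five tails, so the longest strictly increasing subsequence has length 5 (e.g. 5, 8, 11, 15, 18).

5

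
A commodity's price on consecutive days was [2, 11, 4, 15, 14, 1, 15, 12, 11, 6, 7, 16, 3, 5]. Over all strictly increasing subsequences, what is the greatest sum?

Let S[i] be the best sum of a strictly increasing subsequence ending at i:
i:      1  2  3  4  5  6  7  8  9 10 11 12 13 14
a[i]:   2 11  4 15 14  1 15 12 11  6  7 16  3  5
S:      2 13  6 28 27  1 42 25 17 12 19 58  5 11
Maximum is 58 (e.g. 2 + 11 + 14 + 15 + 16).

58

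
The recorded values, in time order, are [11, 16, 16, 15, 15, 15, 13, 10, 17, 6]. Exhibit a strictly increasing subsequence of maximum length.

Patience tails give the LIS length; then backtrack through the dp parents:
11 → extends → [11]
16 → extends → [11, 16]
16 → already a tail → [11, 16]
15 → replaces 16 → [11, 15]
15 → already a tail → [11, 15]
15 → already a tail → [11, 15]
13 → replaces 15 → [11, 13]
10 → replaces 11 → [10, 13]
17 → extends → [10, 13, 17]
6 → replaces 10 → [6, 13, 17]
Length 3; one witness is 11, 16, 17.

11, 16, 17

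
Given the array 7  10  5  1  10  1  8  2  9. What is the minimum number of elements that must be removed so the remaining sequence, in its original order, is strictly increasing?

6

Fewest deletions = n − (longest strictly increasing subsequence).
i:      1  2  3  4  5  6  7  8  9
a[i]:   7 10  5  1 10  1  8  2  9
dp:     1  2  1  1  2  1  2  2  3
max dp = 3, so deletions = 9 − 3 = 6.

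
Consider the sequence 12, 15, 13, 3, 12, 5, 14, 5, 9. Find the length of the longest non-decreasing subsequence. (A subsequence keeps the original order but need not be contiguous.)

Let dp[i] be the length of the longest such subsequence ending at index i:
i:      1  2  3  4  5  6  7  8  9
a[i]:  12 15 13  3 12  5 14  5  9
dp:     1  2  2  1  2  2  3  3  4
Maximum dp value is 4.

4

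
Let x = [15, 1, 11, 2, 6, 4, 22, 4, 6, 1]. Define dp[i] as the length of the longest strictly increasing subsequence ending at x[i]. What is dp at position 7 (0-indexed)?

3

dp[i] = 1 + max{dp[j] : j<i, x[j]<x[i]} (or 1 if no such j):
i:      0  1  2  3  4  5  6  7  8  9
x[i]:  15  1 11  2  6  4 22  4  6  1
dp:     1  1  2  2  3  3  4  3  4  1
At index 7 the value is 3.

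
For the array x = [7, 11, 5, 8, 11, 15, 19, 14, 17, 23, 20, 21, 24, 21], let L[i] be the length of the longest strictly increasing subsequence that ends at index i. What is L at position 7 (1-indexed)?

5

dp[i] = 1 + max{dp[j] : j<i, x[j]<x[i]} (or 1 if no such j):
i:      1  2  3  4  5  6  7  8  9 10 11 12 13 14
x[i]:   7 11  5  8 11 15 19 14 17 23 20 21 24 21
dp:     1  2  1  2  3  4  5  4  5  6  6  7  8  7
At index 7 the value is 5.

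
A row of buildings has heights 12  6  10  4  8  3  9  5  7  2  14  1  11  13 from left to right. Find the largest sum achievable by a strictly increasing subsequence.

Let S[i] be the best sum of a strictly increasing subsequence ending at i:
i:      1  2  3  4  5  6  7  8  9 10 11 12 13 14
a[i]:  12  6 10  4  8  3  9  5  7  2 14  1 11 13
S:     12  6 16  4 14  3 23  9 16  2 37  1 34 47
Maximum is 47 (e.g. 6 + 8 + 9 + 11 + 13).

47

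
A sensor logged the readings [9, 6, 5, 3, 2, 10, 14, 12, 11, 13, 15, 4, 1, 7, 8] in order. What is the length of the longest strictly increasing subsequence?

Track the smallest tail for each achievable length (strict):
9 → extends → [9]
6 → replaces 9 → [6]
5 → replaces 6 → [5]
3 → replaces 5 → [3]
2 → replaces 3 → [2]
10 → extends → [2, 10]
14 → extends → [2, 10, 14]
12 → replaces 14 → [2, 10, 12]
11 → replaces 12 → [2, 10, 11]
13 → extends → [2, 10, 11, 13]
15 → extends → [2, 10, 11, 13, 15]
4 → replaces 10 → [2, 4, 11, 13, 15]
1 → replaces 2 → [1, 4, 11, 13, 15]
7 → replaces 11 → [1, 4, 7, 13, 15]
8 → replaces 13 → [1, 4, 7, 8, 15]
Five tails, so the longest strictly increasing subsequence has length 5 (e.g. 9, 10, 12, 13, 15).

5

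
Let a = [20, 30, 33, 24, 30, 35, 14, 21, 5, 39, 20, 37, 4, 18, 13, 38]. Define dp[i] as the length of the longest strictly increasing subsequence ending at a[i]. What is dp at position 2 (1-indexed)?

2

dp[i] = 1 + max{dp[j] : j<i, a[j]<a[i]} (or 1 if no such j):
i:      1  2  3  4  5  6  7  8  9 10 11 12 13 14 15 16
a[i]:  20 30 33 24 30 35 14 21  5 39 20 37  4 18 13 38
dp:     1  2  3  2  3  4  1  2  1  5  2  5  1  2  2  6
At index 2 the value is 2.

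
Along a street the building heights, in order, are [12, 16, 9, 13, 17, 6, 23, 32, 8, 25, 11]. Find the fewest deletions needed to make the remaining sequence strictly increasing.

Fewest deletions = n − (longest strictly increasing subsequence).
Patience tails:
12 → extends → [12]
16 → extends → [12, 16]
9 → replaces 12 → [9, 16]
13 → replaces 16 → [9, 13]
17 → extends → [9, 13, 17]
6 → replaces 9 → [6, 13, 17]
23 → extends → [6, 13, 17, 23]
32 → extends → [6, 13, 17, 23, 32]
8 → replaces 13 → [6, 8, 17, 23, 32]
25 → replaces 32 → [6, 8, 17, 23, 25]
11 → replaces 17 → [6, 8, 11, 23, 25]
Longest strictly increasing subsequence has length 5, so deletions = 11 − 5 = 6.

6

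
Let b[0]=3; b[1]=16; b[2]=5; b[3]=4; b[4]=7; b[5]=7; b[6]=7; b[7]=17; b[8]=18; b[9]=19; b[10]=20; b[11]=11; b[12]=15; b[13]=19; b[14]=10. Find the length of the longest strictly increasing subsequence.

Track the smallest tail for each achievable length (strict):
3 → extends → [3]
16 → extends → [3, 16]
5 → replaces 16 → [3, 5]
4 → replaces 5 → [3, 4]
7 → extends → [3, 4, 7]
7 → already a tail → [3, 4, 7]
7 → already a tail → [3, 4, 7]
17 → extends → [3, 4, 7, 17]
18 → extends → [3, 4, 7, 17, 18]
19 → extends → [3, 4, 7, 17, 18, 19]
20 → extends → [3, 4, 7, 17, 18, 19, 20]
11 → replaces 17 → [3, 4, 7, 11, 18, 19, 20]
15 → replaces 18 → [3, 4, 7, 11, 15, 19, 20]
19 → already a tail → [3, 4, 7, 11, 15, 19, 20]
10 → replaces 11 → [3, 4, 7, 10, 15, 19, 20]
Seven tails, so the longest strictly increasing subsequence has length 7 (e.g. 3, 5, 7, 17, 18, 19, 20).

7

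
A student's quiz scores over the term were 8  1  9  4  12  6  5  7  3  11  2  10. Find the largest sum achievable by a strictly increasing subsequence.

29

Let S[i] be the best sum of a strictly increasing subsequence ending at i:
i:      1  2  3  4  5  6  7  8  9 10 11 12
a[i]:   8  1  9  4 12  6  5  7  3 11  2 10
S:      8  1 17  5 29 11 10 18  4 29  3 28
Maximum is 29 (e.g. 8 + 9 + 12).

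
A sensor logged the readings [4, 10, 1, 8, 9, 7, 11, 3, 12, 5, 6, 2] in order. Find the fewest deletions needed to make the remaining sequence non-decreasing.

Fewest deletions = n − (longest non-decreasing subsequence).
Patience tails:
4 → extends → [4]
10 → extends → [4, 10]
1 → replaces 4 → [1, 10]
8 → replaces 10 → [1, 8]
9 → extends → [1, 8, 9]
7 → replaces 8 → [1, 7, 9]
11 → extends → [1, 7, 9, 11]
3 → replaces 7 → [1, 3, 9, 11]
12 → extends → [1, 3, 9, 11, 12]
5 → replaces 9 → [1, 3, 5, 11, 12]
6 → replaces 11 → [1, 3, 5, 6, 12]
2 → replaces 3 → [1, 2, 5, 6, 12]
Longest non-decreasing subsequence has length 5, so deletions = 12 − 5 = 7.

7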